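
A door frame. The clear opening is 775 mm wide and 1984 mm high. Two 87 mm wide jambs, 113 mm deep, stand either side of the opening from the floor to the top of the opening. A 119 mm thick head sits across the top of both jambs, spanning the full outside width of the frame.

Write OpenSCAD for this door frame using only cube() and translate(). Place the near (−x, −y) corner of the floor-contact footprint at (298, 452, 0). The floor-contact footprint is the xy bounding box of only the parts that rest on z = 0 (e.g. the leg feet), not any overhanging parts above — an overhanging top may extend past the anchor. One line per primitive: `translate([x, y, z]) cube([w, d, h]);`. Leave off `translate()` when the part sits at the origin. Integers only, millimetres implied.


translate([298, 452, 0]) cube([87, 113, 1984]);
translate([1160, 452, 0]) cube([87, 113, 1984]);
translate([298, 452, 1984]) cube([949, 113, 119]);


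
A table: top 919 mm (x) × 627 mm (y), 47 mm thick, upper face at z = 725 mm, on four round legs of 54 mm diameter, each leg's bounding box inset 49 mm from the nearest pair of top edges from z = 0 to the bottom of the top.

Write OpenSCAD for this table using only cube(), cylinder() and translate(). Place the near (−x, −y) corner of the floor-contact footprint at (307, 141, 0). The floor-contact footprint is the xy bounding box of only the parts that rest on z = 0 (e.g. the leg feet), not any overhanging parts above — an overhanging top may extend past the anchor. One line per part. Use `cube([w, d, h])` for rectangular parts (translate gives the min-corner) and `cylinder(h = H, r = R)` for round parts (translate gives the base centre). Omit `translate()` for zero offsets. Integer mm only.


// leg_h = 725 - 47 = 678
translate([258, 92, 678]) cube([919, 627, 47]);
translate([334, 168, 0]) cylinder(h = 678, r = 27);
translate([1101, 168, 0]) cylinder(h = 678, r = 27);
translate([334, 643, 0]) cylinder(h = 678, r = 27);
translate([1101, 643, 0]) cylinder(h = 678, r = 27);


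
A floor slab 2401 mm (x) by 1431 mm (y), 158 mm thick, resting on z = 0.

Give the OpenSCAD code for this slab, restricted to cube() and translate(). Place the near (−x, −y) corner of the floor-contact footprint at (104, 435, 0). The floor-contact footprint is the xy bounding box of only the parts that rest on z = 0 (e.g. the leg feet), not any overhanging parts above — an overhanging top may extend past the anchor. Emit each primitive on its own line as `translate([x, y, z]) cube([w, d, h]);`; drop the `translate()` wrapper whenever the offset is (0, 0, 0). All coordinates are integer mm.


translate([104, 435, 0]) cube([2401, 1431, 158]);


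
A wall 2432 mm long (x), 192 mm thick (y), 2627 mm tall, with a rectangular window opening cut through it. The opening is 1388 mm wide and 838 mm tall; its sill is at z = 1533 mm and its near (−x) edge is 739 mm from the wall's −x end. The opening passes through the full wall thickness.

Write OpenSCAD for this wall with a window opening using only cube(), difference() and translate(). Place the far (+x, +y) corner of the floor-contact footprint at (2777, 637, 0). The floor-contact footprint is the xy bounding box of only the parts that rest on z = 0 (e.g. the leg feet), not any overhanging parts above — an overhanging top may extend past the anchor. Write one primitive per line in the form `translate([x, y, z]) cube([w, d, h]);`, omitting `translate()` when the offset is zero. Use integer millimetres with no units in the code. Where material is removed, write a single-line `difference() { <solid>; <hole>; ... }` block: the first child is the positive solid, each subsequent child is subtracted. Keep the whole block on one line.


difference() { translate([345, 445, 0]) cube([2432, 192, 2627]); translate([1084, 445, 1533]) cube([1388, 192, 838]); }


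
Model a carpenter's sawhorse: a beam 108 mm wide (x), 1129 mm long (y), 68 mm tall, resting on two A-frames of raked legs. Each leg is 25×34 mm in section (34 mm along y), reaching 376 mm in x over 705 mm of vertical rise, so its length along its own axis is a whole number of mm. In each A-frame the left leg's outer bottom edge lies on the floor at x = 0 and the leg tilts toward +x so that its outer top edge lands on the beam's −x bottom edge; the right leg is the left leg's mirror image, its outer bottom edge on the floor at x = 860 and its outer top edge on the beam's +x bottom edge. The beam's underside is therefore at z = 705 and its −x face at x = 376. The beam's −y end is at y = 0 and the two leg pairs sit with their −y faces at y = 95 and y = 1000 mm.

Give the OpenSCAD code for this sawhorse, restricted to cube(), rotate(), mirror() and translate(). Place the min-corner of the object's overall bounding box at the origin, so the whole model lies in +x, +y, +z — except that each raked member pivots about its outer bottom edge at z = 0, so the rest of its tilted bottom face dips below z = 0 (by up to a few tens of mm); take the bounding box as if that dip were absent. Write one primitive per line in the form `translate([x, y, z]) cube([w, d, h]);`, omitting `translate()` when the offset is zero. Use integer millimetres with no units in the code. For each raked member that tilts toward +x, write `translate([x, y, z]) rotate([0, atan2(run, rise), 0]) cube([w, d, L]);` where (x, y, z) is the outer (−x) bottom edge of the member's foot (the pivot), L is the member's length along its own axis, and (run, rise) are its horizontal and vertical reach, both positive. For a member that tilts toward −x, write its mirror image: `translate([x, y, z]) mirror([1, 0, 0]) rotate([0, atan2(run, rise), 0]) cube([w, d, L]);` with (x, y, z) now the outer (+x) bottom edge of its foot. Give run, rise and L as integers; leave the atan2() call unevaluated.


// leg length = √(376² + 705²) = 799
// right-leg outer foot x = 2·376 + 108 = 860
// beam min-corner = (376, 0, 705)
translate([376, 0, 705]) cube([108, 1129, 68]);
translate([0, 95, 0]) rotate([0, atan2(376, 705), 0]) cube([25, 34, 799]);
translate([860, 95, 0]) mirror([1, 0, 0]) rotate([0, atan2(376, 705), 0]) cube([25, 34, 799]);
translate([0, 1000, 0]) rotate([0, atan2(376, 705), 0]) cube([25, 34, 799]);
translate([860, 1000, 0]) mirror([1, 0, 0]) rotate([0, atan2(376, 705), 0]) cube([25, 34, 799]);


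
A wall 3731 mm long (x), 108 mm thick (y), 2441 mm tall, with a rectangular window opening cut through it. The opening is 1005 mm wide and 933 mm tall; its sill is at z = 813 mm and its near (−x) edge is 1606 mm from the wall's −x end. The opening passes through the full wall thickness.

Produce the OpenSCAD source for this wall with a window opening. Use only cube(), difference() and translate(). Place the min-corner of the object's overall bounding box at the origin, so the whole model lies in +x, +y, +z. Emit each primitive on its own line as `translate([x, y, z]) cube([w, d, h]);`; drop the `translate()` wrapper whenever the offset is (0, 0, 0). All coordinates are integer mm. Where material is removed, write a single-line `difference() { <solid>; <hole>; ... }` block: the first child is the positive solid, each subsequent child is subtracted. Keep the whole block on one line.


difference() { cube([3731, 108, 2441]); translate([1606, 0, 813]) cube([1005, 108, 933]); }


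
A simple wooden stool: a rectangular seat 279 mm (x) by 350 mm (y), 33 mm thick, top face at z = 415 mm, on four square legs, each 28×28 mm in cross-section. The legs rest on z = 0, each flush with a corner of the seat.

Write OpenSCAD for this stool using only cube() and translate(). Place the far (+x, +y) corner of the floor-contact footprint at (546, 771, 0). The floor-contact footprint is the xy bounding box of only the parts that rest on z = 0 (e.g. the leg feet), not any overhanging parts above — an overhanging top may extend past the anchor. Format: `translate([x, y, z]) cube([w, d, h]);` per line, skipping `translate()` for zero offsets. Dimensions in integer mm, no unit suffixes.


// leg_h = 415 - 33 = 382
translate([267, 421, 382]) cube([279, 350, 33]);
translate([267, 421, 0]) cube([28, 28, 382]);
translate([518, 421, 0]) cube([28, 28, 382]);
translate([267, 743, 0]) cube([28, 28, 382]);
translate([518, 743, 0]) cube([28, 28, 382]);


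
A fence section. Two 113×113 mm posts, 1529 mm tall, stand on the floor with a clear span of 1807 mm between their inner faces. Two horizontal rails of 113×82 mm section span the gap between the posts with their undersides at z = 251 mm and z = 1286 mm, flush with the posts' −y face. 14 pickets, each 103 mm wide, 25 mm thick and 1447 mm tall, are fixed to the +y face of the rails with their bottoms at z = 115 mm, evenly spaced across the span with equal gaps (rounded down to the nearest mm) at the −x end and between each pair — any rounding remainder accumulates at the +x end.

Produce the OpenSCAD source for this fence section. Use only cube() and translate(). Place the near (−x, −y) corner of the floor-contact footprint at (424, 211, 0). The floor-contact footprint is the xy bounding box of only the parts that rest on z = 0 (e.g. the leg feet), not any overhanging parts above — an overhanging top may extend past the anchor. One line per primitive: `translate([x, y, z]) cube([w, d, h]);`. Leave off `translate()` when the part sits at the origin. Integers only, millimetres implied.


translate([424, 211, 0]) cube([113, 113, 1529]);
translate([2344, 211, 0]) cube([113, 113, 1529]);
translate([537, 211, 251]) cube([1807, 113, 82]);
translate([537, 211, 1286]) cube([1807, 113, 82]);
translate([561, 324, 115]) cube([103, 25, 1447]);
translate([688, 324, 115]) cube([103, 25, 1447]);
translate([815, 324, 115]) cube([103, 25, 1447]);
translate([942, 324, 115]) cube([103, 25, 1447]);
translate([1069, 324, 115]) cube([103, 25, 1447]);
translate([1196, 324, 115]) cube([103, 25, 1447]);
translate([1323, 324, 115]) cube([103, 25, 1447]);
translate([1450, 324, 115]) cube([103, 25, 1447]);
translate([1577, 324, 115]) cube([103, 25, 1447]);
translate([1704, 324, 115]) cube([103, 25, 1447]);
translate([1831, 324, 115]) cube([103, 25, 1447]);
translate([1958, 324, 115]) cube([103, 25, 1447]);
translate([2085, 324, 115]) cube([103, 25, 1447]);
translate([2212, 324, 115]) cube([103, 25, 1447]);


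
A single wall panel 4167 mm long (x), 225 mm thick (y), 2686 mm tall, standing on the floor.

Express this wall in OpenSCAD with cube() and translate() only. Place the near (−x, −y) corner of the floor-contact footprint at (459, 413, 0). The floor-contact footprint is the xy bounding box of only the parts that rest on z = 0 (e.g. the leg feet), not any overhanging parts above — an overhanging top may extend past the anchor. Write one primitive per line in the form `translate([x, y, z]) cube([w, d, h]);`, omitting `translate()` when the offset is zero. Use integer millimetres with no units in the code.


translate([459, 413, 0]) cube([4167, 225, 2686]);


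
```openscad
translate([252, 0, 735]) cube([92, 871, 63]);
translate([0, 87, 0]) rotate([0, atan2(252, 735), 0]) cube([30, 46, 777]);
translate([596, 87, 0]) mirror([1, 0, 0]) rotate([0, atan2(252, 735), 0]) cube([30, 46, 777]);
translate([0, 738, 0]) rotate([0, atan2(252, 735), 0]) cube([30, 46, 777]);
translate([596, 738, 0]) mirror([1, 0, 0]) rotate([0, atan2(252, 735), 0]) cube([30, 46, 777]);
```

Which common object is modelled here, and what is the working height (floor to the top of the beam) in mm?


A sawhorse. The overall height is 798 mm.

A beam across two mirrored pairs of raked legs — a sawhorse. The beam's underside is at z = 735 (matching the legs' vertical rise in atan2(252, 735)) and the beam is 63 mm tall, so its top is at 735 + 63 = 798 mm. The raked legs top out at the beam's underside, so that is the highest point.


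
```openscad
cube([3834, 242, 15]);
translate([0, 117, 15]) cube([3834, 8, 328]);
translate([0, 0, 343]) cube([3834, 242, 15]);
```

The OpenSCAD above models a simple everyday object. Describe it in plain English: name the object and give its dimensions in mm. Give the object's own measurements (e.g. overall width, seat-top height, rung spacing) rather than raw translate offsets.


An I-beam lying along x, 3834 mm long. Overall section height 358 mm. Two flanges 242 mm wide (y) and 15 mm thick, one on the floor and one at the top; a web 8 mm thick runs between them, centred on the flange width.


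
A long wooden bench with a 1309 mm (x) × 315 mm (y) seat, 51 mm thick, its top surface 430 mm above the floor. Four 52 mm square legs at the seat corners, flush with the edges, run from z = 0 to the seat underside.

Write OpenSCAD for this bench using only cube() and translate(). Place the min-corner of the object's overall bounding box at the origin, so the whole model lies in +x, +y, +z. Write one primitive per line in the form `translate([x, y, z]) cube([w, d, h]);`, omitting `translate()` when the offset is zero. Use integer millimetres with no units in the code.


translate([0, 0, 379]) cube([1309, 315, 51]);
cube([52, 52, 379]);
translate([0, 263, 0]) cube([52, 52, 379]);
translate([1257, 0, 0]) cube([52, 52, 379]);
translate([1257, 263, 0]) cube([52, 52, 379]);


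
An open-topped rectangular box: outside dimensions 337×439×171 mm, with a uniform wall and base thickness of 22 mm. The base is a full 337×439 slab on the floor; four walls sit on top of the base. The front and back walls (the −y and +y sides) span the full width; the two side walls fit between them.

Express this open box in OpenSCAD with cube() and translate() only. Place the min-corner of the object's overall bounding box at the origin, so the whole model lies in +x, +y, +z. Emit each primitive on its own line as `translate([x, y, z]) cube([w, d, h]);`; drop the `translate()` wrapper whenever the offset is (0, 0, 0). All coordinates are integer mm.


cube([337, 439, 22]);
translate([0, 0, 22]) cube([337, 22, 149]);
translate([0, 417, 22]) cube([337, 22, 149]);
translate([0, 22, 22]) cube([22, 395, 149]);
translate([315, 22, 22]) cube([22, 395, 149]);


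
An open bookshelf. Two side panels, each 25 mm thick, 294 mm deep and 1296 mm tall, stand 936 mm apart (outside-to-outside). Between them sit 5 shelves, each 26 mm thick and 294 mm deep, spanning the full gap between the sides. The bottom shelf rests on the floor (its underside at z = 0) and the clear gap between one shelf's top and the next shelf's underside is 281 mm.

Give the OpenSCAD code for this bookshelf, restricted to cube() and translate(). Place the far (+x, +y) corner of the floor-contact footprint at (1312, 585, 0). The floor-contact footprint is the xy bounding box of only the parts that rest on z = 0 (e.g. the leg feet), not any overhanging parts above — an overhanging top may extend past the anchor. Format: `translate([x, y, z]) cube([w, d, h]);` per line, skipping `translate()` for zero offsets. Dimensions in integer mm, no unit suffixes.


translate([376, 291, 0]) cube([25, 294, 1296]);
translate([1287, 291, 0]) cube([25, 294, 1296]);
translate([401, 291, 0]) cube([886, 294, 26]);
translate([401, 291, 307]) cube([886, 294, 26]);
translate([401, 291, 614]) cube([886, 294, 26]);
translate([401, 291, 921]) cube([886, 294, 26]);
translate([401, 291, 1228]) cube([886, 294, 26]);


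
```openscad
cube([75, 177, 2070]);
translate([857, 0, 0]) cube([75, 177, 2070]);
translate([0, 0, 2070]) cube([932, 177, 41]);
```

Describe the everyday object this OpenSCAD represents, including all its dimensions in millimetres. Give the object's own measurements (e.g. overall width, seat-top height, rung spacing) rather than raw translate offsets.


A door frame. The clear opening is 782 mm wide and 2070 mm high. Two 75 mm wide jambs, 177 mm deep, stand either side of the opening from the floor to the top of the opening. A 41 mm thick head sits across the top of both jambs, spanning the full outside width of the frame.


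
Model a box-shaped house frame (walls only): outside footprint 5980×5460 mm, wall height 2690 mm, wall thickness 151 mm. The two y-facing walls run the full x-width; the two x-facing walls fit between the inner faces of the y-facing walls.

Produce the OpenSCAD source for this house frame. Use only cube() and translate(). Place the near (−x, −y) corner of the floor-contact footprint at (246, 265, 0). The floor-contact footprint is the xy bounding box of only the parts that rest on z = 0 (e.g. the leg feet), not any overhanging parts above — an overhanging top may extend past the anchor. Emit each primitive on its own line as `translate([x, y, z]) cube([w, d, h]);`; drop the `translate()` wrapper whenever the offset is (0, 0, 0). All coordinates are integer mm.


translate([246, 265, 0]) cube([5980, 151, 2690]);
translate([246, 5574, 0]) cube([5980, 151, 2690]);
translate([246, 416, 0]) cube([151, 5158, 2690]);
translate([6075, 416, 0]) cube([151, 5158, 2690]);


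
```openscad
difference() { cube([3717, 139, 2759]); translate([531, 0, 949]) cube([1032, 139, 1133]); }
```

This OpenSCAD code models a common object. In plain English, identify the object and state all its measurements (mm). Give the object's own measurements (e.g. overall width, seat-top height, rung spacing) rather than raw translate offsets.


A wall 3717 mm long (x), 139 mm thick (y), 2759 mm tall, with a rectangular window opening cut through it. The opening is 1032 mm wide and 1133 mm tall; its sill is at z = 949 mm and its near (−x) edge is 531 mm from the wall's −x end. The opening passes through the full wall thickness.


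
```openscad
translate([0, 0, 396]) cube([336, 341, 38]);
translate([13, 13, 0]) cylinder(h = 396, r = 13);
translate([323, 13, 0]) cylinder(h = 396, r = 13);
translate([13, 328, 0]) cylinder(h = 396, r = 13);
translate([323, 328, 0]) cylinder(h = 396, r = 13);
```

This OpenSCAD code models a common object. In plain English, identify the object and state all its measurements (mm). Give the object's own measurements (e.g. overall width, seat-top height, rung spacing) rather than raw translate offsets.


A four-legged stool. The seat is a 336×341×38 mm slab whose top surface is at z = 434 mm; four round legs, each 26 mm in diameter, run from the floor (z = 0) to the underside of the seat, each leg's axis is inset half a diameter from the nearest pair of seat edges (so the leg's bounding box is flush with the corner).


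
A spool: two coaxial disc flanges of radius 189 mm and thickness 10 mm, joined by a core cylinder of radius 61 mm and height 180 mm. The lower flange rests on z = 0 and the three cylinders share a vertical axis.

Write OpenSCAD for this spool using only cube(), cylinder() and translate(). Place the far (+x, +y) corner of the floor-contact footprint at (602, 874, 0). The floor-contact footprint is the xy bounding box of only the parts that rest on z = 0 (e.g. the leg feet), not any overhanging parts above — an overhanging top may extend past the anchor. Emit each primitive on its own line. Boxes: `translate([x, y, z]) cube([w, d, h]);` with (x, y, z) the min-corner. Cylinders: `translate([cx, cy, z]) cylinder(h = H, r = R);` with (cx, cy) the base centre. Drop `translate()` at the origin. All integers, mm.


translate([413, 685, 0]) cylinder(h = 10, r = 189);
translate([413, 685, 10]) cylinder(h = 180, r = 61);
translate([413, 685, 190]) cylinder(h = 10, r = 189);


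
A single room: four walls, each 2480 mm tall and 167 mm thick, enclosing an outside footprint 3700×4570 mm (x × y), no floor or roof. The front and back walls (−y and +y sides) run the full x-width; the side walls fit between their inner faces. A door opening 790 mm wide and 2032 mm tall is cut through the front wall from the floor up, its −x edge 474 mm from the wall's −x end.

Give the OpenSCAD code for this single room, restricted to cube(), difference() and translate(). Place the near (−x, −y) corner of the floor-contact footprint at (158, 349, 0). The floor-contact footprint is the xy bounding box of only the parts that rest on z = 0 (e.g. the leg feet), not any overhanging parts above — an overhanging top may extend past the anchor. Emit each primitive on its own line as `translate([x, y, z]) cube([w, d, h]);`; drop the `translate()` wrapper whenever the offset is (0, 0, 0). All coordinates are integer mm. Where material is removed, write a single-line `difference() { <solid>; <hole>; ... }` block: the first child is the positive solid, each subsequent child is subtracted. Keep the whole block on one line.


difference() { translate([158, 349, 0]) cube([3700, 167, 2480]); translate([632, 349, 0]) cube([790, 167, 2032]); }
translate([158, 4752, 0]) cube([3700, 167, 2480]);
translate([158, 516, 0]) cube([167, 4236, 2480]);
translate([3691, 516, 0]) cube([167, 4236, 2480]);


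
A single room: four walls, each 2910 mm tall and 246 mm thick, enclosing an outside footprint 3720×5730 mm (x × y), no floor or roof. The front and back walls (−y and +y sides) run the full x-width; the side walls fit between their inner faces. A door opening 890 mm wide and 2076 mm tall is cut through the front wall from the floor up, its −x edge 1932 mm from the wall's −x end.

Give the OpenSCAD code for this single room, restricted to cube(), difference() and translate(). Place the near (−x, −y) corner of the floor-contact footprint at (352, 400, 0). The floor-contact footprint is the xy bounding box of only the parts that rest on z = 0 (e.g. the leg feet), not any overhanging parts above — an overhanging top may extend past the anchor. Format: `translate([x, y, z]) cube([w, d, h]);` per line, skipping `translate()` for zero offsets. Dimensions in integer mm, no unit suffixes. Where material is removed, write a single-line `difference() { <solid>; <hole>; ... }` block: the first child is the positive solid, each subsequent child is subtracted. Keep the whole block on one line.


difference() { translate([352, 400, 0]) cube([3720, 246, 2910]); translate([2284, 400, 0]) cube([890, 246, 2076]); }
translate([352, 5884, 0]) cube([3720, 246, 2910]);
translate([352, 646, 0]) cube([246, 5238, 2910]);
translate([3826, 646, 0]) cube([246, 5238, 2910]);


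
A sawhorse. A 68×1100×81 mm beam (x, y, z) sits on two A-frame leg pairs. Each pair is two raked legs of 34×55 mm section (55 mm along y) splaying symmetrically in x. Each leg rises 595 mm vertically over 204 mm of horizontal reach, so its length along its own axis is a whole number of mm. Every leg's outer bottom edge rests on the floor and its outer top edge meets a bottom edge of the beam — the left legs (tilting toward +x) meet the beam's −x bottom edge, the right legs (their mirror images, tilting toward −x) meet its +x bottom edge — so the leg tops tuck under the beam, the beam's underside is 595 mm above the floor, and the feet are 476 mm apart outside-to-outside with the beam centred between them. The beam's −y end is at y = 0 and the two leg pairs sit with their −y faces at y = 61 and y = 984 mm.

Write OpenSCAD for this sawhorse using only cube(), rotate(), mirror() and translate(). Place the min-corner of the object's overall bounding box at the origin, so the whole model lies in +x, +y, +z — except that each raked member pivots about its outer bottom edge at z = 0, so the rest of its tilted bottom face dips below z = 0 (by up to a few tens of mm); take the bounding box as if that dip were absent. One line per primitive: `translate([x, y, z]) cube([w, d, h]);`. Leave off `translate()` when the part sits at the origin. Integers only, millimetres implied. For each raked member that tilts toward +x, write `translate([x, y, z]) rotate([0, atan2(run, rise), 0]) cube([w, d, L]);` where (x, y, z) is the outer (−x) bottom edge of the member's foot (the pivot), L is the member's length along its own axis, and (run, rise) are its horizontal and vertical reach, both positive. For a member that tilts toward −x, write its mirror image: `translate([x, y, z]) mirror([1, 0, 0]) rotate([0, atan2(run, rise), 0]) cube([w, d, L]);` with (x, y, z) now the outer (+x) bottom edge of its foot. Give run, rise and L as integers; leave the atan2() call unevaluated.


translate([204, 0, 595]) cube([68, 1100, 81]);
translate([0, 61, 0]) rotate([0, atan2(204, 595), 0]) cube([34, 55, 629]);
translate([476, 61, 0]) mirror([1, 0, 0]) rotate([0, atan2(204, 595), 0]) cube([34, 55, 629]);
translate([0, 984, 0]) rotate([0, atan2(204, 595), 0]) cube([34, 55, 629]);
translate([476, 984, 0]) mirror([1, 0, 0]) rotate([0, atan2(204, 595), 0]) cube([34, 55, 629]);


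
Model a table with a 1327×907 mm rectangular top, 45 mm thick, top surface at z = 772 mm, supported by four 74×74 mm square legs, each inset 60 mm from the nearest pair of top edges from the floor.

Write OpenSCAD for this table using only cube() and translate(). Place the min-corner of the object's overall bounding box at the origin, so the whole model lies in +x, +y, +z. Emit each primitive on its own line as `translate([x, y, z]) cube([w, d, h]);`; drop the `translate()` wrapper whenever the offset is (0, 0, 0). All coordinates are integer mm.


translate([0, 0, 727]) cube([1327, 907, 45]);
translate([60, 60, 0]) cube([74, 74, 727]);
translate([1193, 60, 0]) cube([74, 74, 727]);
translate([60, 773, 0]) cube([74, 74, 727]);
translate([1193, 773, 0]) cube([74, 74, 727]);


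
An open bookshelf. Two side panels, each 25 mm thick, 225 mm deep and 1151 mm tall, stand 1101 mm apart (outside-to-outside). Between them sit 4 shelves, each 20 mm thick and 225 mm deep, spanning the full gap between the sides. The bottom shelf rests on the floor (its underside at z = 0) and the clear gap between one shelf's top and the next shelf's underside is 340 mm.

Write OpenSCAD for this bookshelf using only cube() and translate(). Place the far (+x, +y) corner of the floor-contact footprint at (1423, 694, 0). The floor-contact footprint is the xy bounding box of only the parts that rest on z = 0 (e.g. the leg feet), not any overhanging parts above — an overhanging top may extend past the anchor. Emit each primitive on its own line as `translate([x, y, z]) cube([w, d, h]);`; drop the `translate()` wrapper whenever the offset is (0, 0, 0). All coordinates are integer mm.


translate([322, 469, 0]) cube([25, 225, 1151]);
translate([1398, 469, 0]) cube([25, 225, 1151]);
translate([347, 469, 0]) cube([1051, 225, 20]);
translate([347, 469, 360]) cube([1051, 225, 20]);
translate([347, 469, 720]) cube([1051, 225, 20]);
translate([347, 469, 1080]) cube([1051, 225, 20]);


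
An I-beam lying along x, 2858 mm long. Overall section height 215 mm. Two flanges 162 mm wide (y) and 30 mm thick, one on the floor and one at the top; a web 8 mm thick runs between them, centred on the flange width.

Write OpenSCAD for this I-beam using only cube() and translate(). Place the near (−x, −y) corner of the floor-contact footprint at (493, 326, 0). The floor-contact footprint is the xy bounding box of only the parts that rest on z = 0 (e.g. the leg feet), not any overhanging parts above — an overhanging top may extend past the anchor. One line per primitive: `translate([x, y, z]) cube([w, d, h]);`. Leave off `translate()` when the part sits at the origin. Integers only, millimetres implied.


translate([493, 326, 0]) cube([2858, 162, 30]);
translate([493, 403, 30]) cube([2858, 8, 155]);
translate([493, 326, 185]) cube([2858, 162, 30]);


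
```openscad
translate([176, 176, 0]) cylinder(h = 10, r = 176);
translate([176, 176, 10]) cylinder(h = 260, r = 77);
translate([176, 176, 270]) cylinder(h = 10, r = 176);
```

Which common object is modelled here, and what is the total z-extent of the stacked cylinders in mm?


A spool. The overall height is 280 mm.

Three coaxial cylinders, large–small–large — a spool. Two 10 mm flanges and a 260 mm core give 10 + 260 + 10 = 280 mm.


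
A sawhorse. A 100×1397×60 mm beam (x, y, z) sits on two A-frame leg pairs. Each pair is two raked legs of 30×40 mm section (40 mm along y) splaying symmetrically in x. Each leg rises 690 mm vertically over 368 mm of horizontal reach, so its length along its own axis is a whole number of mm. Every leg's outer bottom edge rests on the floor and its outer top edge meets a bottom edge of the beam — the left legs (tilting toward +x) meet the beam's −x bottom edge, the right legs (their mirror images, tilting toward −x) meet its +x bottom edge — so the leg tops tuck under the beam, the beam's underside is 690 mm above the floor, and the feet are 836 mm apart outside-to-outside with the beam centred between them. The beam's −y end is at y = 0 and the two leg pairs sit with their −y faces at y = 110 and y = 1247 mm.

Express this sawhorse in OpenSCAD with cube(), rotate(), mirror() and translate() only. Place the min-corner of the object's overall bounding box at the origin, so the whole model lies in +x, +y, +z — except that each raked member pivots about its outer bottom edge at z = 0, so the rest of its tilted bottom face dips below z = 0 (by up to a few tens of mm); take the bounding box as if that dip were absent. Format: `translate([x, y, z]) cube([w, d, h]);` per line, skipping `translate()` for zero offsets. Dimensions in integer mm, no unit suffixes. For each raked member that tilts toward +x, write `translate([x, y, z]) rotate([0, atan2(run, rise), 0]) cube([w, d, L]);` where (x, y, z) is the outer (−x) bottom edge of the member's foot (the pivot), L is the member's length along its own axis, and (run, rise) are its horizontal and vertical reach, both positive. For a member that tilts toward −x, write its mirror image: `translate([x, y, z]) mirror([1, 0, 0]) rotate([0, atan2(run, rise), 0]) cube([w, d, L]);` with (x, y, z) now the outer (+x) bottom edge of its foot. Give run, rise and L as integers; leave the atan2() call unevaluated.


translate([368, 0, 690]) cube([100, 1397, 60]);
translate([0, 110, 0]) rotate([0, atan2(368, 690), 0]) cube([30, 40, 782]);
translate([836, 110, 0]) mirror([1, 0, 0]) rotate([0, atan2(368, 690), 0]) cube([30, 40, 782]);
translate([0, 1247, 0]) rotate([0, atan2(368, 690), 0]) cube([30, 40, 782]);
translate([836, 1247, 0]) mirror([1, 0, 0]) rotate([0, atan2(368, 690), 0]) cube([30, 40, 782]);


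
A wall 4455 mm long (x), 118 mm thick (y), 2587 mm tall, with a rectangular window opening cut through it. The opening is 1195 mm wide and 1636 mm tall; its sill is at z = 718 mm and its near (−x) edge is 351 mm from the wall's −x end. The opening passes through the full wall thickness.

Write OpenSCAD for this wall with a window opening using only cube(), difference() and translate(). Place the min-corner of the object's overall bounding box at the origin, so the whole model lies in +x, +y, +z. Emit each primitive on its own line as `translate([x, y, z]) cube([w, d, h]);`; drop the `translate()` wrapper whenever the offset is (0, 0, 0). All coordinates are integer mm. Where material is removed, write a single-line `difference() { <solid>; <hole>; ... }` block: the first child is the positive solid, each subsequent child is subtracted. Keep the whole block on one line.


difference() { cube([4455, 118, 2587]); translate([351, 0, 718]) cube([1195, 118, 1636]); }


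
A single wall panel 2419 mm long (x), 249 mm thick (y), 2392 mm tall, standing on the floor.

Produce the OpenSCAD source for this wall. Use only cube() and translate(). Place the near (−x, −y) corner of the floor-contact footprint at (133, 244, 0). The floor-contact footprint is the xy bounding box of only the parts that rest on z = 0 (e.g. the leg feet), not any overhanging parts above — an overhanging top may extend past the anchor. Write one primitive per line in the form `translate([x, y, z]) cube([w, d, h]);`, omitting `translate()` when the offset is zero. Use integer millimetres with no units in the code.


translate([133, 244, 0]) cube([2419, 249, 2392]);


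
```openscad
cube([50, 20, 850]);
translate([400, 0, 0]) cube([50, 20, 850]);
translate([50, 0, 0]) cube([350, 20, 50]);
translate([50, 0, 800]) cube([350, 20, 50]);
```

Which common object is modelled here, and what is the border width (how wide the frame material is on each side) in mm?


A picture frame. The border width is 50 mm.

Four thin pieces enclosing a rectangular opening — a picture frame. The two full-height stiles are 850 mm tall; the top rail sits at z = 800 and is 50 mm tall, so the border above the opening is 850 − 800 = 50 mm, matching the stile x-width.


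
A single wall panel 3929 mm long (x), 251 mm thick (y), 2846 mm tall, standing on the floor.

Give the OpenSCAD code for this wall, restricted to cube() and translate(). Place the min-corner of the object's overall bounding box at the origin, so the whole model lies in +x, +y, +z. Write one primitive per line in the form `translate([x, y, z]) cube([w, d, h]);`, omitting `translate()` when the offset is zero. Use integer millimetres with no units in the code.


cube([3929, 251, 2846]);


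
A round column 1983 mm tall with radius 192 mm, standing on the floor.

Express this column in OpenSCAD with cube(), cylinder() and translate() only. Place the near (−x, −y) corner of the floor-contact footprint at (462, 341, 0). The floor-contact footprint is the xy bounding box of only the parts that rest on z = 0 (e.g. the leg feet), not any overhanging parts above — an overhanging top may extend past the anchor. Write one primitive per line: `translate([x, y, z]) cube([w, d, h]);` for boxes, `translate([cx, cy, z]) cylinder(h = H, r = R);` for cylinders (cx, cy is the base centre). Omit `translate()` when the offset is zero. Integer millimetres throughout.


translate([654, 533, 0]) cylinder(h = 1983, r = 192);


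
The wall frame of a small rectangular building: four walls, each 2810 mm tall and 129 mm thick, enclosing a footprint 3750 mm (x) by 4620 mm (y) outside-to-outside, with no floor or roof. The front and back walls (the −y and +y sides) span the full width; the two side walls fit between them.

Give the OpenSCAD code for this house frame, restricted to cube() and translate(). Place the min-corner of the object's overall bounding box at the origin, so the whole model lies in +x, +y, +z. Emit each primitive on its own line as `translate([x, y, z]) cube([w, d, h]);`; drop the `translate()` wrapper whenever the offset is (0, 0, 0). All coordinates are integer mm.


cube([3750, 129, 2810]);
translate([0, 4491, 0]) cube([3750, 129, 2810]);
translate([0, 129, 0]) cube([129, 4362, 2810]);
translate([3621, 129, 0]) cube([129, 4362, 2810]);


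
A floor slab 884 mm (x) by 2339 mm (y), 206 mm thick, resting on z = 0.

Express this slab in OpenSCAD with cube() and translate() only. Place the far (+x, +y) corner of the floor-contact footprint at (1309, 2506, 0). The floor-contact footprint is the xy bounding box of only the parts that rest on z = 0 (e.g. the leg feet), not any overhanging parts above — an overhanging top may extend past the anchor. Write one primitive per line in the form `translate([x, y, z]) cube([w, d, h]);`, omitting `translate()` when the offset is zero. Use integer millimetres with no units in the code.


translate([425, 167, 0]) cube([884, 2339, 206]);


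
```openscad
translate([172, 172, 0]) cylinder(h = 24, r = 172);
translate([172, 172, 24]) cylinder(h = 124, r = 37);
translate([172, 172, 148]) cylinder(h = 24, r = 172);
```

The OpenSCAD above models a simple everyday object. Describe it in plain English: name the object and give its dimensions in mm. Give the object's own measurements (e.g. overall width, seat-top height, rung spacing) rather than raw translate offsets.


A spool: two coaxial disc flanges of radius 172 mm and thickness 24 mm, joined by a core cylinder of radius 37 mm and height 124 mm. The lower flange rests on z = 0 and the three cylinders share a vertical axis.


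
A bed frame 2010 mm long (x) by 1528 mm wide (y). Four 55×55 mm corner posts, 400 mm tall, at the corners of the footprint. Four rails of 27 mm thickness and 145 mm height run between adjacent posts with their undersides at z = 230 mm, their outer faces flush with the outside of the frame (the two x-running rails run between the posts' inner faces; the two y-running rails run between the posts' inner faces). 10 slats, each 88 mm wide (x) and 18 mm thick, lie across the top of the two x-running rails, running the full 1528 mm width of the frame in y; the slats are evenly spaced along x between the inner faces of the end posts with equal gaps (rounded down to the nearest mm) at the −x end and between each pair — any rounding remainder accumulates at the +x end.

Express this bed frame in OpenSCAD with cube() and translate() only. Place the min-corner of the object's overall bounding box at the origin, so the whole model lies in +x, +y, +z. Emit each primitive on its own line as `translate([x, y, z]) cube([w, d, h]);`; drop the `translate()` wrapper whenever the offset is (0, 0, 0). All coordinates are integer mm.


cube([55, 55, 400]);
translate([0, 1473, 0]) cube([55, 55, 400]);
translate([1955, 0, 0]) cube([55, 55, 400]);
translate([1955, 1473, 0]) cube([55, 55, 400]);
translate([55, 0, 230]) cube([1900, 27, 145]);
translate([55, 1501, 230]) cube([1900, 27, 145]);
translate([0, 55, 230]) cube([27, 1418, 145]);
translate([1983, 55, 230]) cube([27, 1418, 145]);
translate([147, 0, 375]) cube([88, 1528, 18]);
translate([327, 0, 375]) cube([88, 1528, 18]);
translate([507, 0, 375]) cube([88, 1528, 18]);
translate([687, 0, 375]) cube([88, 1528, 18]);
translate([867, 0, 375]) cube([88, 1528, 18]);
translate([1047, 0, 375]) cube([88, 1528, 18]);
translate([1227, 0, 375]) cube([88, 1528, 18]);
translate([1407, 0, 375]) cube([88, 1528, 18]);
translate([1587, 0, 375]) cube([88, 1528, 18]);
translate([1767, 0, 375]) cube([88, 1528, 18]);


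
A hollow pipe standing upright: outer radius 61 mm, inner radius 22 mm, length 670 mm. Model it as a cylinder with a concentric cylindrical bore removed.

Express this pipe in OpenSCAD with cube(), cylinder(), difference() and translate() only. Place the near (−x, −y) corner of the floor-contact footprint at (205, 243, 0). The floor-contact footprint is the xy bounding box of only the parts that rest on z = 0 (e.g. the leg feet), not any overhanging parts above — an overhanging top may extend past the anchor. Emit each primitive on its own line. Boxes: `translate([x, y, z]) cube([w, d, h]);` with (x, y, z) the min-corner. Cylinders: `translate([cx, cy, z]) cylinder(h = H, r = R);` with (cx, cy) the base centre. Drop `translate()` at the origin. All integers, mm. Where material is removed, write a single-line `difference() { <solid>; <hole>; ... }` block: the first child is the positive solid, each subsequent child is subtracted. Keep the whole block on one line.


difference() { translate([266, 304, 0]) cylinder(h = 670, r = 61); translate([266, 304, 0]) cylinder(h = 670, r = 22); }


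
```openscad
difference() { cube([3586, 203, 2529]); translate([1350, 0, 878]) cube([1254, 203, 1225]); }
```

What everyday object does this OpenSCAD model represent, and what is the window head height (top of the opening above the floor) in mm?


A wall with a window opening. The window head height is 2103 mm.

A wall with a rectangular opening subtracted — a window. Sill at z = 878, opening 1225 mm tall, so the head is at 878 + 1225 = 2103 mm.


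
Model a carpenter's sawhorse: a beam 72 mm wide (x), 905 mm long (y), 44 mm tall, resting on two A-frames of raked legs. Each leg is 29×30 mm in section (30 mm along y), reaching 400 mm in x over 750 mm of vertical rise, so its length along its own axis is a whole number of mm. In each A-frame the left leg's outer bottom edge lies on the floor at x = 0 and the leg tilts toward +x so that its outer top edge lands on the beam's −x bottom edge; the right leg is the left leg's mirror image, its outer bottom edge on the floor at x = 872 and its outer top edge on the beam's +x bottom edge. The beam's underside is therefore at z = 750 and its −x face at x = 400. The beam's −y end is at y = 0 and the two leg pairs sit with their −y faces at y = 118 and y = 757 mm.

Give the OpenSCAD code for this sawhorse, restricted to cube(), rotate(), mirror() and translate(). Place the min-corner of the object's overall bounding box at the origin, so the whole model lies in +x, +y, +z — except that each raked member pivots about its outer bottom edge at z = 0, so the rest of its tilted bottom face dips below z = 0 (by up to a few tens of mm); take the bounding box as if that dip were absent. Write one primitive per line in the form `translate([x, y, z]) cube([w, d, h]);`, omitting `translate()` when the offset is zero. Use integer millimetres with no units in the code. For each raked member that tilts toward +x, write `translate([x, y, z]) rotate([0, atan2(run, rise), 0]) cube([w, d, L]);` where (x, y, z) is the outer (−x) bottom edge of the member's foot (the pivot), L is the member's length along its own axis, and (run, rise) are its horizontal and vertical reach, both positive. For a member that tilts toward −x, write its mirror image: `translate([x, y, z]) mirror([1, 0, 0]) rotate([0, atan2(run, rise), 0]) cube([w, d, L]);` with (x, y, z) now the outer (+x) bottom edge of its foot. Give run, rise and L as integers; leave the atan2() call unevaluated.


translate([400, 0, 750]) cube([72, 905, 44]);
translate([0, 118, 0]) rotate([0, atan2(400, 750), 0]) cube([29, 30, 850]);
translate([872, 118, 0]) mirror([1, 0, 0]) rotate([0, atan2(400, 750), 0]) cube([29, 30, 850]);
translate([0, 757, 0]) rotate([0, atan2(400, 750), 0]) cube([29, 30, 850]);
translate([872, 757, 0]) mirror([1, 0, 0]) rotate([0, atan2(400, 750), 0]) cube([29, 30, 850]);
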